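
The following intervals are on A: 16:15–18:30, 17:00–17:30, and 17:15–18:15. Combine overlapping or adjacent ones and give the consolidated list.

17:00-17:30 overlaps/touches 16:15-18:30 → extend to 16:15-18:30.
17:15-18:15 overlaps/touches 16:15-18:30 → extend to 16:15-18:30.

16:15-18:30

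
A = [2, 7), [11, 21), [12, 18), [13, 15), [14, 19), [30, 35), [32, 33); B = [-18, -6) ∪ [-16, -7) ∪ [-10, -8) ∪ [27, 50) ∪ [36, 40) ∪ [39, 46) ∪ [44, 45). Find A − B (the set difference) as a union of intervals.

[2, 7) ∪ [11, 21)

Merge the first list: [2, 7), [11, 21), [30, 35).
Merge the second list: [-18, -6), [27, 50).
[2, 7): nothing removed.
[11, 21): nothing removed.
[30, 35): entirely removed.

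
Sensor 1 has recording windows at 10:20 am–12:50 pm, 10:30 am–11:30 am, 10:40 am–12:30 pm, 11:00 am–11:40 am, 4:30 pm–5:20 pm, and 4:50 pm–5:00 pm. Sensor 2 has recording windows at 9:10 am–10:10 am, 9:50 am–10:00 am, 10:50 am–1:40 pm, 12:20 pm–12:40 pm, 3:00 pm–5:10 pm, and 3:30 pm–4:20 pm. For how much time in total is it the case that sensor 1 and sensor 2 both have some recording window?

A, merged: 10:20 am–12:50 pm, 4:30 pm–5:20 pm.
B, merged: 9:10 am–10:10 am, 10:50 am–1:40 pm, 3:00 pm–5:10 pm.
A ∩ B = 10:50 am–12:50 pm, 4:30 pm–5:10 pm.
Total: 2 h + 40 min = 2 h 40 min.

2 h 40 min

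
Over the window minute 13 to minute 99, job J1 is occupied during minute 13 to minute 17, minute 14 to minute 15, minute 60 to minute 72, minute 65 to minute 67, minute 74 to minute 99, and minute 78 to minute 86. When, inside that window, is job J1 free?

After merging, the occupied span is minute 13 to minute 17, minute 60 to minute 72, minute 74 to minute 99.
Complement within minute 13 to minute 99: minute 17 to minute 60, minute 72 to minute 74.

minute 17 to minute 60, minute 72 to minute 74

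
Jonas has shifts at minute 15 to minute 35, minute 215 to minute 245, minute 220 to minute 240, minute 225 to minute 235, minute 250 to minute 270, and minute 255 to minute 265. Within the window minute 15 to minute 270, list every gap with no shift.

minute 35 to minute 215, minute 245 to minute 250

Covered (merged): minute 15 to minute 35, minute 215 to minute 245, minute 250 to minute 270.
Complement within minute 15 to minute 270: minute 35 to minute 215, minute 245 to minute 250.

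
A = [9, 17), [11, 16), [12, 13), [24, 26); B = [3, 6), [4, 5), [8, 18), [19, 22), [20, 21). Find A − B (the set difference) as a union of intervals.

Merge the first list: [9, 17), [24, 26).
Merge the second list: [3, 6), [8, 18), [19, 22).
[9, 17): entirely removed.
[24, 26): nothing removed.

[24, 26)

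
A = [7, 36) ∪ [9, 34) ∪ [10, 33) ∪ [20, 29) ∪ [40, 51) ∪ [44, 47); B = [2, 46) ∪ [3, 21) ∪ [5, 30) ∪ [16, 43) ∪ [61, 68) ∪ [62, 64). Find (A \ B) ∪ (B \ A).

A, merged: [7, 36), [40, 51).
B, merged: [2, 46), [61, 68).
A \ B = [46, 51).
B \ A = [2, 7), [36, 40), [61, 68).
Union of the two gives the symmetric difference.

[2, 7) ∪ [36, 40) ∪ [46, 51) ∪ [61, 68)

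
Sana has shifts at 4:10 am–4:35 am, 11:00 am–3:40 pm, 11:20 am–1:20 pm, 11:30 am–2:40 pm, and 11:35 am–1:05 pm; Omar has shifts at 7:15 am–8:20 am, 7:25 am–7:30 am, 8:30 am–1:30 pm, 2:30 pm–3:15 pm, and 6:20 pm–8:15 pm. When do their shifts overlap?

A, merged: 4:10 am-4:35 am, 11:00 am-3:40 pm.
B, merged: 7:15 am-8:20 am, 8:30 am-1:30 pm, 2:30 pm-3:15 pm, 6:20 pm-8:15 pm.
4:10 am-4:35 am meets no B interval.
11:00 am-3:40 pm ∩ B → 11:00 am-1:30 pm, 2:30 pm-3:15 pm.

11:00 am-1:30 pm, 2:30 pm-3:15 pm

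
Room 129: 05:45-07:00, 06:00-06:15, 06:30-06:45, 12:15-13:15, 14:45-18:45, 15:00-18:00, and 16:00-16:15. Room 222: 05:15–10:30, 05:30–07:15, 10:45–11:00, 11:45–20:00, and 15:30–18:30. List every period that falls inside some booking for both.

Merge the first list: 05:45–07:00, 12:15–13:15, 14:45–18:45.
Merge the second list: 05:15–10:30, 10:45–11:00, 11:45–20:00.
05:45–07:00 overlaps B on 05:45–07:00.
12:15–13:15 overlaps B on 12:15–13:15.
14:45–18:45 overlaps B on 14:45–18:45.

05:45–07:00, 12:15–13:15, 14:45–18:45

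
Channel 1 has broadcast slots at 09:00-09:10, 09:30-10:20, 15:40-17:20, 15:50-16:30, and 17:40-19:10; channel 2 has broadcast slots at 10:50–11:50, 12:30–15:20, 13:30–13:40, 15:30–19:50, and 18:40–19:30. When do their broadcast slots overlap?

Merge the first list: 09:00–09:10, 09:30–10:20, 15:40–17:20, 17:40–19:10.
Merge the second list: 10:50–11:50, 12:30–15:20, 15:30–19:50.
09:00–09:10 meets no B interval.
09:30–10:20 meets no B interval.
15:40–17:20 ∩ B → 15:40–17:20.
17:40–19:10 ∩ B → 17:40–19:10.

15:40–17:20, 17:40–19:10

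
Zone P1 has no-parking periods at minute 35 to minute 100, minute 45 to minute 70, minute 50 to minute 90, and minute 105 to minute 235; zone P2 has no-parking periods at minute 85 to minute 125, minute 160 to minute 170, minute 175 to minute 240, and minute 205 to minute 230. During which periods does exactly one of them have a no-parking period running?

minute 35 to minute 85, minute 100 to minute 105, minute 125 to minute 160, minute 170 to minute 175, minute 235 to minute 240

A, merged: minute 35 to minute 100, minute 105 to minute 235.
B, merged: minute 85 to minute 125, minute 160 to minute 170, minute 175 to minute 240.
Only in the first: minute 35 to minute 85, minute 125 to minute 160, minute 170 to minute 175.
Only in the second: minute 100 to minute 105, minute 235 to minute 240.
Together these are the periods covered by exactly one.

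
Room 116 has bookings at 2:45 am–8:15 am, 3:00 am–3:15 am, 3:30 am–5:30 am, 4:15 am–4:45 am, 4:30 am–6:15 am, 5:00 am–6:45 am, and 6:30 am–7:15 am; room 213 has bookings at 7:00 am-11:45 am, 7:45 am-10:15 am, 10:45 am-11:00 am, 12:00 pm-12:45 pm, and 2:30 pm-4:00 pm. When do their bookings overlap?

7:00 am–8:15 am

Merge the first list: 2:45 am–8:15 am.
Merge the second list: 7:00 am–11:45 am, 12:00 pm–12:45 pm, 2:30 pm–4:00 pm.
2:45 am–8:15 am meets the second set on 7:00 am–8:15 am.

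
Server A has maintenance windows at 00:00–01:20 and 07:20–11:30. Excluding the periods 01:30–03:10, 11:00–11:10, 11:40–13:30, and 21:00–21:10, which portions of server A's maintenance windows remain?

00:00-01:20, 07:20-11:00, 11:10-11:30

00:00-01:20 is untouched.
07:20-11:30 with B removed leaves 07:20-11:00, 11:10-11:30.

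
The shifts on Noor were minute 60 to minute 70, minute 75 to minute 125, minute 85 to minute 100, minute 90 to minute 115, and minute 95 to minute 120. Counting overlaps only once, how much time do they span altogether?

Merged: minute 60 to minute 70, minute 75 to minute 125.
Lengths: 10 minutes + 50 minutes = 60 minutes.

60 minutes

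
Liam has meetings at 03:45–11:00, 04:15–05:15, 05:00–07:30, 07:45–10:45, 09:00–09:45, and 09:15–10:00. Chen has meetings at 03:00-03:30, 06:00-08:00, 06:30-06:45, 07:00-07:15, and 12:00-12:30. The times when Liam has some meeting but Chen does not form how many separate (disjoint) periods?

Merge the first list: 03:45-11:00.
Merge the second list: 03:00-03:30, 06:00-08:00, 12:00-12:30.
A \ B = 03:45-06:00, 08:00-11:00.
That is 2 disjoint pieces.

2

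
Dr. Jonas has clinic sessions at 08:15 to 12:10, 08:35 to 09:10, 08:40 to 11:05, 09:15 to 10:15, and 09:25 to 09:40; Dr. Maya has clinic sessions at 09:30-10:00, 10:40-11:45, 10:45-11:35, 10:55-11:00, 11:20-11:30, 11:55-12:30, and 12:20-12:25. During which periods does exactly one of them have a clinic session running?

First set merges to 08:15–12:10.
Second set merges to 09:30–10:00, 10:40–11:45, 11:55–12:30.
A but not B: 08:15–09:30, 10:00–10:40, 11:45–11:55.
B but not A: 12:10–12:30.
Combining gives A △ B.

08:15–09:30, 10:00–10:40, 11:45–11:55, 12:10–12:30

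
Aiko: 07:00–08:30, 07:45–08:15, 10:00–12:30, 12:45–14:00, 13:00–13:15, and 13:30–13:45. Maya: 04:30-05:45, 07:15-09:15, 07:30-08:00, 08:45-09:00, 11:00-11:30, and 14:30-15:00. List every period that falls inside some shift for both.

07:15-08:30, 11:00-11:30

First set merges to 07:00-08:30, 10:00-12:30, 12:45-14:00.
Second set merges to 04:30-05:45, 07:15-09:15, 11:00-11:30, 14:30-15:00.
07:00-08:30 meets the second set on 07:15-08:30.
10:00-12:30 meets the second set on 11:00-11:30.
12:45-14:00: no overlap with the second set.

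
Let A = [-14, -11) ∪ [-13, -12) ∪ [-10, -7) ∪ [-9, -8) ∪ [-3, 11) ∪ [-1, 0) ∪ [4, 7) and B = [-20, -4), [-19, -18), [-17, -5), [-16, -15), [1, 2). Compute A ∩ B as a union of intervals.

A, merged: [-14, -11), [-10, -7), [-3, 11).
B, merged: [-20, -4), [1, 2).
[-14, -11) meets the second set on [-14, -11).
[-10, -7) meets the second set on [-10, -7).
[-3, 11) meets the second set on [1, 2).

[-14, -11) ∪ [-10, -7) ∪ [1, 2)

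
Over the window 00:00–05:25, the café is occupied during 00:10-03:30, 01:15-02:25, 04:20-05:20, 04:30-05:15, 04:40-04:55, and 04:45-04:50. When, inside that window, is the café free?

00:00–00:10, 03:30–04:20, 05:20–05:25

The merged coverage is 00:10–03:30, 04:20–05:20.
Complement within 00:00–05:25: 00:00–00:10, 03:30–04:20, 05:20–05:25.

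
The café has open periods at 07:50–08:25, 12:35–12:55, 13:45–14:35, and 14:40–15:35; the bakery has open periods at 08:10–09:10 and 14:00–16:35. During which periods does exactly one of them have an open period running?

A \ B = 07:50-08:10, 12:35-12:55, 13:45-14:00.
B \ A = 08:25-09:10, 14:35-14:40, 15:35-16:35.
Union of the two gives the symmetric difference.

07:50-08:10, 08:25-09:10, 12:35-12:55, 13:45-14:00, 14:35-14:40, 15:35-16:35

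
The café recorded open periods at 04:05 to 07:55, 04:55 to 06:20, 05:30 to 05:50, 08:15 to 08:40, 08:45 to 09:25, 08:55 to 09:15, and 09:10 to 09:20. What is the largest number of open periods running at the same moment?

At 05:30, 3 of the intervals are simultaneously active.
No point has more.

3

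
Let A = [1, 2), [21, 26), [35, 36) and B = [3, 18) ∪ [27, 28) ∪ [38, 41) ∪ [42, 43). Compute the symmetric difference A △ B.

A \ B = [1, 2), [21, 26), [35, 36).
B \ A = [3, 18), [27, 28), [38, 41), [42, 43).
Union of the two gives the symmetric difference.

[1, 2) ∪ [3, 18) ∪ [21, 26) ∪ [27, 28) ∪ [35, 36) ∪ [38, 41) ∪ [42, 43)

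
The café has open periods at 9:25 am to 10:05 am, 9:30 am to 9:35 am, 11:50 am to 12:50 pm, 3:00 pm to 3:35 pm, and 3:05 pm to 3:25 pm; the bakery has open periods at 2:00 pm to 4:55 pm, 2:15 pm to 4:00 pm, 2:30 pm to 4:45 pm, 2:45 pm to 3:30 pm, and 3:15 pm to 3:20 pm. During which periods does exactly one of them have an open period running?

9:25 am–10:05 am, 11:50 am–12:50 pm, 2:00 pm–3:00 pm, 3:35 pm–4:55 pm

A, merged: 9:25 am–10:05 am, 11:50 am–12:50 pm, 3:00 pm–3:35 pm.
B, merged: 2:00 pm–4:55 pm.
Only in the first: 9:25 am–10:05 am, 11:50 am–12:50 pm.
Only in the second: 2:00 pm–3:00 pm, 3:35 pm–4:55 pm.
Together these are the periods covered by exactly one.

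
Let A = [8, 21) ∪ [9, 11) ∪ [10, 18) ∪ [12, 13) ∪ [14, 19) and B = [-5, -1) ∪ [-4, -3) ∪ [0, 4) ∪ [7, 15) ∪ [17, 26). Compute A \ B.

Merge the first list: [8, 21).
Merge the second list: [-5, -1), [0, 4), [7, 15), [17, 26).
[8, 21) \ B = [15, 17).

[15, 17)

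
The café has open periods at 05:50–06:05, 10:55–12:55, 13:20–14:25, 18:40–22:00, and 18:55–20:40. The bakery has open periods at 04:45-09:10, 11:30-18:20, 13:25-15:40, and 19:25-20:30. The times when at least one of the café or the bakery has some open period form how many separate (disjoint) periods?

3

Merge the first list: 05:50-06:05, 10:55-12:55, 13:20-14:25, 18:40-22:00.
Merge the second list: 04:45-09:10, 11:30-18:20, 19:25-20:30.
A ∪ B = 04:45-09:10, 10:55-18:20, 18:40-22:00.
That is 3 disjoint pieces.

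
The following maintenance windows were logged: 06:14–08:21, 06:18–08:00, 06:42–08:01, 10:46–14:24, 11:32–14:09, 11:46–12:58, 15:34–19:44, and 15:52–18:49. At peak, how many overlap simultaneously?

3

At 06:42, 3 of the intervals are simultaneously active.
No point has more.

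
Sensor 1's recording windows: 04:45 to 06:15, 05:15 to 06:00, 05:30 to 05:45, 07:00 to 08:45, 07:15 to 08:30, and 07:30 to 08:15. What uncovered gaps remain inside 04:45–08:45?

06:15–07:00

The merged coverage is 04:45–06:15, 07:00–08:45.
Gaps within 04:45–08:45: 06:15–07:00.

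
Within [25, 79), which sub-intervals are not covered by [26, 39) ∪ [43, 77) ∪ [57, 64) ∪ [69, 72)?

[25, 26) ∪ [39, 43) ∪ [77, 79)

Covered (merged): [26, 39), [43, 77).
Complement within [25, 79): [25, 26), [39, 43), [77, 79).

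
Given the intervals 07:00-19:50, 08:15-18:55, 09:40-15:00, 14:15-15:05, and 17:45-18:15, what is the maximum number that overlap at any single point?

At 14:15, 4 of the intervals are simultaneously active.
No point has more.

4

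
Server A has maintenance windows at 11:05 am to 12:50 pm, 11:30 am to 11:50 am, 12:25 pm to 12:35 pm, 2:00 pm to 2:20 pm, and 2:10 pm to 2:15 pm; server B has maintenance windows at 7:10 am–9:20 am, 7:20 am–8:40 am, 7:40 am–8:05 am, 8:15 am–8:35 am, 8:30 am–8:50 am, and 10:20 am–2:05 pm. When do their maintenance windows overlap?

11:05 am-12:50 pm, 2:00 pm-2:05 pm

A, merged: 11:05 am-12:50 pm, 2:00 pm-2:20 pm.
B, merged: 7:10 am-9:20 am, 10:20 am-2:05 pm.
11:05 am-12:50 pm overlaps B on 11:05 am-12:50 pm.
2:00 pm-2:20 pm overlaps B on 2:00 pm-2:05 pm.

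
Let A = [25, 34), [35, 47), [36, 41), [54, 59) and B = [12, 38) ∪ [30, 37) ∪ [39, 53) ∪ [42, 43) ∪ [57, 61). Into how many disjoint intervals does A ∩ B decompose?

First set merges to [25, 34), [35, 47), [54, 59).
Second set merges to [12, 38), [39, 53), [57, 61).
A ∩ B = [25, 34), [35, 38), [39, 47), [57, 59).
That is 4 disjoint pieces.

4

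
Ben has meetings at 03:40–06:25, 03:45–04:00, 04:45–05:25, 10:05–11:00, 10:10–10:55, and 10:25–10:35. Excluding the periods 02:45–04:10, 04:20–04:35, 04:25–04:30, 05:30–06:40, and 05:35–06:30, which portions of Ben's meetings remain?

A, merged: 03:40-06:25, 10:05-11:00.
B, merged: 02:45-04:10, 04:20-04:35, 05:30-06:40.
03:40-06:25 minus B → 04:10-04:20, 04:35-05:30.
10:05-11:00: no B overlap → unchanged.

04:10-04:20, 04:35-05:30, 10:05-11:00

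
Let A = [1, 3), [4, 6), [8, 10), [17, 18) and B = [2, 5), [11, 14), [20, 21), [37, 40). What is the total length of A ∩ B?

A ∩ B = [2, 3), [4, 5).
Total: 1 + 1 = 2.

2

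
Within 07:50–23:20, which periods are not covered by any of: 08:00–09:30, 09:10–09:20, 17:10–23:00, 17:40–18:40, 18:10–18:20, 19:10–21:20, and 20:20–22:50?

07:50-08:00, 09:30-17:10, 23:00-23:20

Covered (merged): 08:00-09:30, 17:10-23:00.
Gaps within 07:50-23:20: 07:50-08:00, 09:30-17:10, 23:00-23:20.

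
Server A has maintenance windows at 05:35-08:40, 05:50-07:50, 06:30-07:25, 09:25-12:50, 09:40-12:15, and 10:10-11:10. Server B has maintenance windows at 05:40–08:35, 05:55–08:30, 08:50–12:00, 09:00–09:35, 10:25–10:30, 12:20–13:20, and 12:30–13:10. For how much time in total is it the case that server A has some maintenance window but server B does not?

A, merged: 05:35–08:40, 09:25–12:50.
B, merged: 05:40–08:35, 08:50–12:00, 12:20–13:20.
A \ B = 05:35–05:40, 08:35–08:40, 12:00–12:20.
Total: 5 min + 5 min + 20 min = 30 min.

30 min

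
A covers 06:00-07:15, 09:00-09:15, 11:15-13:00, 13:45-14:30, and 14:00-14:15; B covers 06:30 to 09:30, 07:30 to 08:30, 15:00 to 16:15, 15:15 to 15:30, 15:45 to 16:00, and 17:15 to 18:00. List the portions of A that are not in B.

06:00–06:30, 11:15–13:00, 13:45–14:30

First set merges to 06:00–07:15, 09:00–09:15, 11:15–13:00, 13:45–14:30.
Second set merges to 06:30–09:30, 15:00–16:15, 17:15–18:00.
06:00–07:15 minus B → 06:00–06:30.
09:00–09:15: fully covered by B → removed.
11:15–13:00: no B overlap → unchanged.
13:45–14:30: no B overlap → unchanged.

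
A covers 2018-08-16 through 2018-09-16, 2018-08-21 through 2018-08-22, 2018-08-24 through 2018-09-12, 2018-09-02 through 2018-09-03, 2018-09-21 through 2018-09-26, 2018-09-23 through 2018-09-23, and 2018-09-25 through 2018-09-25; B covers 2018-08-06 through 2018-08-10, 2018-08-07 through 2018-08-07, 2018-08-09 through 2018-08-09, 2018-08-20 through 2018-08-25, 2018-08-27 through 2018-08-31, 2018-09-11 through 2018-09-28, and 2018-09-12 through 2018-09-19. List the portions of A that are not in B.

Merge the first list: 2018-08-16 through 2018-09-16, 2018-09-21 through 2018-09-26.
Merge the second list: 2018-08-06 through 2018-08-10, 2018-08-20 through 2018-08-25, 2018-08-27 through 2018-08-31, 2018-09-11 through 2018-09-28.
2018-08-16 through 2018-09-16 with B removed leaves 2018-08-16 through 2018-08-19, 2018-08-26 through 2018-08-26, 2018-09-01 through 2018-09-10.
2018-09-21 through 2018-09-26 lies entirely inside B → drops out.

2018-08-16 through 2018-08-19, 2018-08-26 through 2018-08-26, 2018-09-01 through 2018-09-10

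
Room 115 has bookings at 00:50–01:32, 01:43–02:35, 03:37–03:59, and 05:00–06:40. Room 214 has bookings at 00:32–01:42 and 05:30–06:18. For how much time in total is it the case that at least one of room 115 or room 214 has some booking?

4 h 4 min

A ∪ B = 00:32–01:42, 01:43–02:35, 03:37–03:59, 05:00–06:40.
Total: 1 h 10 min + 52 min + 22 min + 1 h 40 min = 4 h 4 min.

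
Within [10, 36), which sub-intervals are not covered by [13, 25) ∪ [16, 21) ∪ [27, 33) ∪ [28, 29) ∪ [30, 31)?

Covered (merged): [13, 25), [27, 33).
Uncovered inside [10, 36): [10, 13), [25, 27), [33, 36).

[10, 13) ∪ [25, 27) ∪ [33, 36)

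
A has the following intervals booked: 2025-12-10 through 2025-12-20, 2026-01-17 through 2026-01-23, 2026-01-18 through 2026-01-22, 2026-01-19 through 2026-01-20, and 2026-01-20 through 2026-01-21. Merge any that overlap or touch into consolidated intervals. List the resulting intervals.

2026-01-17 through 2026-01-23 is disjoint → start new block.
2026-01-18 through 2026-01-22 overlaps/touches 2026-01-17 through 2026-01-23 → extend to 2026-01-17 through 2026-01-23.
2026-01-19 through 2026-01-20 overlaps/touches 2026-01-17 through 2026-01-23 → extend to 2026-01-17 through 2026-01-23.
2026-01-20 through 2026-01-21 overlaps/touches 2026-01-17 through 2026-01-23 → extend to 2026-01-17 through 2026-01-23.

2025-12-10 through 2025-12-20, 2026-01-17 through 2026-01-23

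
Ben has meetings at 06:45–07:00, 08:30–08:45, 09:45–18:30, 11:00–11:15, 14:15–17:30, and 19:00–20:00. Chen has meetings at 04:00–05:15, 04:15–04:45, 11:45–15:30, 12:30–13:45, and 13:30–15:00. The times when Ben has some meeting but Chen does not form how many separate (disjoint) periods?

Merge the first list: 06:45–07:00, 08:30–08:45, 09:45–18:30, 19:00–20:00.
Merge the second list: 04:00–05:15, 11:45–15:30.
A \ B = 06:45–07:00, 08:30–08:45, 09:45–11:45, 15:30–18:30, 19:00–20:00.
That is 5 disjoint pieces.

5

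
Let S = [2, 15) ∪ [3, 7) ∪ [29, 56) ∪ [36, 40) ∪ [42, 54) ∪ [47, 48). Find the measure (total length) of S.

40

Merged: [2, 15), [29, 56).
Lengths: 13 + 27 = 40.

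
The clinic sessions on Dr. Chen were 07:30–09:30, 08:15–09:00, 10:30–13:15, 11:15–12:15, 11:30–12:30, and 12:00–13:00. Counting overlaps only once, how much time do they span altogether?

4 h 45 min

Merged: 07:30-09:30, 10:30-13:15.
Lengths: 2 h + 2 h 45 min = 4 h 45 min.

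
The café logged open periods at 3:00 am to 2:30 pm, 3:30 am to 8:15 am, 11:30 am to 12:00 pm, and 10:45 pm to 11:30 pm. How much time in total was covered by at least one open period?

12 h 15 min

Merged: 3:00 am–2:30 pm, 10:45 pm–11:30 pm.
Lengths: 11 h 30 min + 45 min = 12 h 15 min.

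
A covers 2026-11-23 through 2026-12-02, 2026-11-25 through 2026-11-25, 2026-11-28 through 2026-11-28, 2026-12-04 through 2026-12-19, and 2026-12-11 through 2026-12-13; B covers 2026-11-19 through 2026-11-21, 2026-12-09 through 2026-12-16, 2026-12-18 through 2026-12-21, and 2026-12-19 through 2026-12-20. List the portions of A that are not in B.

Merge the first list: 2026-11-23 through 2026-12-02, 2026-12-04 through 2026-12-19.
Merge the second list: 2026-11-19 through 2026-11-21, 2026-12-09 through 2026-12-16, 2026-12-18 through 2026-12-21.
2026-11-23 through 2026-12-02: nothing removed.
2026-12-04 through 2026-12-19 \ B = 2026-12-04 through 2026-12-08, 2026-12-17 through 2026-12-17.

2026-11-23 through 2026-12-02, 2026-12-04 through 2026-12-08, 2026-12-17 through 2026-12-17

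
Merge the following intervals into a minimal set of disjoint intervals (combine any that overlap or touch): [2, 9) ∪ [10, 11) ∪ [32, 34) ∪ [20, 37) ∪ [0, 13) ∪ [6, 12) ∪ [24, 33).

Sort by start: [0, 13), [2, 9), [6, 12), [10, 11), [20, 37), [24, 33), [32, 34).
[2, 9) overlaps/touches [0, 13) → extend to [0, 13).
[6, 12) overlaps/touches [0, 13) → extend to [0, 13).
[10, 11) overlaps/touches [0, 13) → extend to [0, 13).
[20, 37) is disjoint → start new block.
[24, 33) overlaps/touches [20, 37) → extend to [20, 37).
[32, 34) overlaps/touches [20, 37) → extend to [20, 37).

[0, 13) ∪ [20, 37)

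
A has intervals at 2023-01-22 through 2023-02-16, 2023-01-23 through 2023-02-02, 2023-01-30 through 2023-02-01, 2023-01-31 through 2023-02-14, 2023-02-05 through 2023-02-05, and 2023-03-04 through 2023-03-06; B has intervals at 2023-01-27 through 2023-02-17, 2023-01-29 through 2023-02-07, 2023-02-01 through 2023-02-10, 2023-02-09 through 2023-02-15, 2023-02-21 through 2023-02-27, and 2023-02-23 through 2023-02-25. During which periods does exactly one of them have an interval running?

2023-01-22 through 2023-01-26, 2023-02-17 through 2023-02-17, 2023-02-21 through 2023-02-27, 2023-03-04 through 2023-03-06

Merge the first list: 2023-01-22 through 2023-02-16, 2023-03-04 through 2023-03-06.
Merge the second list: 2023-01-27 through 2023-02-17, 2023-02-21 through 2023-02-27.
Only in the first: 2023-01-22 through 2023-01-26, 2023-03-04 through 2023-03-06.
Only in the second: 2023-02-17 through 2023-02-17, 2023-02-21 through 2023-02-27.
Together these are the periods covered by exactly one.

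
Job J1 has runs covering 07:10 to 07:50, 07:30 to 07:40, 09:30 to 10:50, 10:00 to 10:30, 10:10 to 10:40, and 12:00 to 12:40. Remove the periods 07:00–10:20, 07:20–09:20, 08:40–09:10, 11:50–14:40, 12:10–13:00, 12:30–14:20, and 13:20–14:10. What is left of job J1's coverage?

10:20–10:50

First set merges to 07:10–07:50, 09:30–10:50, 12:00–12:40.
Second set merges to 07:00–10:20, 11:50–14:40.
07:10–07:50 lies entirely inside B → drops out.
09:30–10:50 with B removed leaves 10:20–10:50.
12:00–12:40 lies entirely inside B → drops out.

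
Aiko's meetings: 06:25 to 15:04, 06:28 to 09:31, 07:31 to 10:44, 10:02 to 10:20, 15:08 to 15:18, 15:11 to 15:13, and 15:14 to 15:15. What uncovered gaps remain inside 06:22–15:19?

06:22–06:25, 15:04–15:08, 15:18–15:19

The merged coverage is 06:25–15:04, 15:08–15:18.
Uncovered inside 06:22–15:19: 06:22–06:25, 15:04–15:08, 15:18–15:19.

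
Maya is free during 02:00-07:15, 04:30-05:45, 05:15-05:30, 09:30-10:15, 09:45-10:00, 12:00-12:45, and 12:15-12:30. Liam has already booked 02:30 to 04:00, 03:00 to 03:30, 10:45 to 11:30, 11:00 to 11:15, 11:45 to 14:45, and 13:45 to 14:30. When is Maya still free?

First set merges to 02:00-07:15, 09:30-10:15, 12:00-12:45.
Second set merges to 02:30-04:00, 10:45-11:30, 11:45-14:45.
02:00-07:15 \ B = 02:00-02:30, 04:00-07:15.
09:30-10:15: nothing removed.
12:00-12:45: entirely removed.

02:00-02:30, 04:00-07:15, 09:30-10:15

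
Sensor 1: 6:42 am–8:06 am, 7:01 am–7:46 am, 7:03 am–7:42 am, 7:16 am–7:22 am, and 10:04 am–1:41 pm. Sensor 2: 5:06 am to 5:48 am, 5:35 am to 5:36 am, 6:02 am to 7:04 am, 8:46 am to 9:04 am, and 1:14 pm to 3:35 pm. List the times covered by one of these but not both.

A, merged: 6:42 am–8:06 am, 10:04 am–1:41 pm.
B, merged: 5:06 am–5:48 am, 6:02 am–7:04 am, 8:46 am–9:04 am, 1:14 pm–3:35 pm.
Only in the first: 7:04 am–8:06 am, 10:04 am–1:14 pm.
Only in the second: 5:06 am–5:48 am, 6:02 am–6:42 am, 8:46 am–9:04 am, 1:41 pm–3:35 pm.
Together these are the periods covered by exactly one.

5:06 am–5:48 am, 6:02 am–6:42 am, 7:04 am–8:06 am, 8:46 am–9:04 am, 10:04 am–1:14 pm, 1:41 pm–3:35 pm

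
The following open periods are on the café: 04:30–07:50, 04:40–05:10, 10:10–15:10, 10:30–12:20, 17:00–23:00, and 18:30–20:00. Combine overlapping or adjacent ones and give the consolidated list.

04:40-05:10 overlaps/touches 04:30-07:50 → extend to 04:30-07:50.
10:10-15:10 is disjoint → start new block.
10:30-12:20 overlaps/touches 10:10-15:10 → extend to 10:10-15:10.
17:00-23:00 is disjoint → start new block.
18:30-20:00 overlaps/touches 17:00-23:00 → extend to 17:00-23:00.

04:30-07:50, 10:10-15:10, 17:00-23:00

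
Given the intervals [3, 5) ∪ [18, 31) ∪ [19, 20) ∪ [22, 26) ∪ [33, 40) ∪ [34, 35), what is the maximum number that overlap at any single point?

Walk the sorted start/end points keeping a running depth.
The depth first hits 2 at 19.

2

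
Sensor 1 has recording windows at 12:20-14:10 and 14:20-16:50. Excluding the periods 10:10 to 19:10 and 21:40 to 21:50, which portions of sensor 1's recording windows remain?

12:20–14:10: fully covered by B → removed.
14:20–16:50: fully covered by B → removed.

none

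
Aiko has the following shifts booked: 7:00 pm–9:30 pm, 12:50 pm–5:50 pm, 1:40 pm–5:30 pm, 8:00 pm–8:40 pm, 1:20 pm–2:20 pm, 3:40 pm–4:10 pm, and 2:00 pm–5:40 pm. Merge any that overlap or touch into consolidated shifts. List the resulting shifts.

Sort by start: 12:50 pm–5:50 pm, 1:20 pm–2:20 pm, 1:40 pm–5:30 pm, 2:00 pm–5:40 pm, 3:40 pm–4:10 pm, 7:00 pm–9:30 pm, 8:00 pm–8:40 pm.
1:20 pm–2:20 pm overlaps/touches 12:50 pm–5:50 pm → extend to 12:50 pm–5:50 pm.
1:40 pm–5:30 pm overlaps/touches 12:50 pm–5:50 pm → extend to 12:50 pm–5:50 pm.
2:00 pm–5:40 pm overlaps/touches 12:50 pm–5:50 pm → extend to 12:50 pm–5:50 pm.
3:40 pm–4:10 pm overlaps/touches 12:50 pm–5:50 pm → extend to 12:50 pm–5:50 pm.
7:00 pm–9:30 pm is disjoint → start new block.
8:00 pm–8:40 pm overlaps/touches 7:00 pm–9:30 pm → extend to 7:00 pm–9:30 pm.

12:50 pm–5:50 pm, 7:00 pm–9:30 pm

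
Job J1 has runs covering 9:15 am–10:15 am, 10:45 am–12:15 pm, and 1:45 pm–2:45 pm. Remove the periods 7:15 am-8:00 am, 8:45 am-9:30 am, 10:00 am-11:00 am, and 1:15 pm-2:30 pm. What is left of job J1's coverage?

9:30 am–10:00 am, 11:00 am–12:15 pm, 2:30 pm–2:45 pm

9:15 am–10:15 am \ B = 9:30 am–10:00 am.
10:45 am–12:15 pm \ B = 11:00 am–12:15 pm.
1:45 pm–2:45 pm \ B = 2:30 pm–2:45 pm.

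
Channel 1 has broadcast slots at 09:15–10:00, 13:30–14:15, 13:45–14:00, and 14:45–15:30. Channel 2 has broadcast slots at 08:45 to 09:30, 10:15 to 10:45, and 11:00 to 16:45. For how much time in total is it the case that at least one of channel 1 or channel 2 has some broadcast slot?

Merge the first list: 09:15–10:00, 13:30–14:15, 14:45–15:30.
A ∪ B = 08:45–10:00, 10:15–10:45, 11:00–16:45.
Total: 1 h 15 min + 30 min + 5 h 45 min = 7 h 30 min.

7 h 30 min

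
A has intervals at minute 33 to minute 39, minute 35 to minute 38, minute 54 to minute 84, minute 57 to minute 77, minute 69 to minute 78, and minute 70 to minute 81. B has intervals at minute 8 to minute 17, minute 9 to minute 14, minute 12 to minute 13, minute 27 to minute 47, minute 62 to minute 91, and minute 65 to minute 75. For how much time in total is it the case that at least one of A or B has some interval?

A, merged: minute 33 to minute 39, minute 54 to minute 84.
B, merged: minute 8 to minute 17, minute 27 to minute 47, minute 62 to minute 91.
A ∪ B = minute 8 to minute 17, minute 27 to minute 47, minute 54 to minute 91.
Total: 9 minutes + 20 minutes + 37 minutes = 66 minutes.

66 minutes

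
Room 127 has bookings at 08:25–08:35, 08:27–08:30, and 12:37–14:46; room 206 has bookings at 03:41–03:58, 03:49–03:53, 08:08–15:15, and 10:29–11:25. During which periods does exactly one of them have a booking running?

03:41–03:58, 08:08–08:25, 08:35–12:37, 14:46–15:15

Merge the first list: 08:25–08:35, 12:37–14:46.
Merge the second list: 03:41–03:58, 08:08–15:15.
A but not B: none.
B but not A: 03:41–03:58, 08:08–08:25, 08:35–12:37, 14:46–15:15.
Combining gives A △ B.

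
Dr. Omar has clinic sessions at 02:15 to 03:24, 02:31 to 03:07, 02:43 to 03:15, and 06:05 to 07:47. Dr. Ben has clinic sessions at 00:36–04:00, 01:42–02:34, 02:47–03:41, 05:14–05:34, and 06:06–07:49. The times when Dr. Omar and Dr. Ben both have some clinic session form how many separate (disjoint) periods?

First set merges to 02:15–03:24, 06:05–07:47.
Second set merges to 00:36–04:00, 05:14–05:34, 06:06–07:49.
A ∩ B = 02:15–03:24, 06:06–07:47.
That is 2 disjoint pieces.

2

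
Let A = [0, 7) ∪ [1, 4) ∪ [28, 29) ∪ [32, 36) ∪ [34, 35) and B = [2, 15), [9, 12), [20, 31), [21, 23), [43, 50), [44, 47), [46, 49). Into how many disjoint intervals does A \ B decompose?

A, merged: [0, 7), [28, 29), [32, 36).
B, merged: [2, 15), [20, 31), [43, 50).
A \ B = [0, 2), [32, 36).
That is 2 disjoint pieces.

2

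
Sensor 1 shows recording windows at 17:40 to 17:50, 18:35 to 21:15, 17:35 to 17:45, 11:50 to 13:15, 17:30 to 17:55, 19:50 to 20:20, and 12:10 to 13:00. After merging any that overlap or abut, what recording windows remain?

11:50–13:15, 17:30–17:55, 18:35–21:15

Sort by start: 11:50–13:15, 12:10–13:00, 17:30–17:55, 17:35–17:45, 17:40–17:50, 18:35–21:15, 19:50–20:20.
12:10–13:00 overlaps/touches 11:50–13:15 → extend to 11:50–13:15.
17:30–17:55 is disjoint → start new block.
17:35–17:45 overlaps/touches 17:30–17:55 → extend to 17:30–17:55.
17:40–17:50 overlaps/touches 17:30–17:55 → extend to 17:30–17:55.
18:35–21:15 is disjoint → start new block.
19:50–20:20 overlaps/touches 18:35–21:15 → extend to 18:35–21:15.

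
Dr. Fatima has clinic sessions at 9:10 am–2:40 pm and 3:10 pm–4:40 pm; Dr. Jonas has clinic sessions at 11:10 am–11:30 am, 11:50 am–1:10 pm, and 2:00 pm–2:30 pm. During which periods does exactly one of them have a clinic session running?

9:10 am–11:10 am, 11:30 am–11:50 am, 1:10 pm–2:00 pm, 2:30 pm–2:40 pm, 3:10 pm–4:40 pm

A but not B: 9:10 am–11:10 am, 11:30 am–11:50 am, 1:10 pm–2:00 pm, 2:30 pm–2:40 pm, 3:10 pm–4:40 pm.
B but not A: none.
Combining gives A △ B.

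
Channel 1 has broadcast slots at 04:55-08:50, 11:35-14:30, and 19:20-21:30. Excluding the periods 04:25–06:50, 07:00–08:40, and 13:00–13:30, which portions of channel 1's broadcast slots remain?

04:55–08:50 \ B = 06:50–07:00, 08:40–08:50.
11:35–14:30 \ B = 11:35–13:00, 13:30–14:30.
19:20–21:30: nothing removed.

06:50–07:00, 08:40–08:50, 11:35–13:00, 13:30–14:30, 19:20–21:30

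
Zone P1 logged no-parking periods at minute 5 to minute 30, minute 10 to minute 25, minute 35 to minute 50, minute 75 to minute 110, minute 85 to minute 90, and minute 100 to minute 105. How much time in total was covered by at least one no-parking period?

Merged: minute 5 to minute 30, minute 35 to minute 50, minute 75 to minute 110.
Lengths: 25 minutes + 15 minutes + 35 minutes = 75 minutes.

75 minutes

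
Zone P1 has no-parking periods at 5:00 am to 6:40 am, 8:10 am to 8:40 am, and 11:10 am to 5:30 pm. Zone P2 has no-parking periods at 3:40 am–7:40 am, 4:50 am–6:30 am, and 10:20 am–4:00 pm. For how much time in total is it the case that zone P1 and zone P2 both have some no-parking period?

Merge the second list: 3:40 am-7:40 am, 10:20 am-4:00 pm.
A ∩ B = 5:00 am-6:40 am, 11:10 am-4:00 pm.
Total: 1 h 40 min + 4 h 50 min = 6 h 30 min.

6 h 30 min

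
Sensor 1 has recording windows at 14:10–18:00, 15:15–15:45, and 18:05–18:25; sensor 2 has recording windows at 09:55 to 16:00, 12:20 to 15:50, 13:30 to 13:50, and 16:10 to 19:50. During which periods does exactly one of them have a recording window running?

First set merges to 14:10-18:00, 18:05-18:25.
Second set merges to 09:55-16:00, 16:10-19:50.
Only in the first: 16:00-16:10.
Only in the second: 09:55-14:10, 18:00-18:05, 18:25-19:50.
Together these are the periods covered by exactly one.

09:55-14:10, 16:00-16:10, 18:00-18:05, 18:25-19:50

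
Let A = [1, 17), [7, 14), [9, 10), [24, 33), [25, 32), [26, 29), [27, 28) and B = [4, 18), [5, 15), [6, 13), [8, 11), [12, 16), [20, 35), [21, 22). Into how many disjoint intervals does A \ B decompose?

1

Merge the first list: [1, 17), [24, 33).
Merge the second list: [4, 18), [20, 35).
A \ B = [1, 4).
That is 1 disjoint piece.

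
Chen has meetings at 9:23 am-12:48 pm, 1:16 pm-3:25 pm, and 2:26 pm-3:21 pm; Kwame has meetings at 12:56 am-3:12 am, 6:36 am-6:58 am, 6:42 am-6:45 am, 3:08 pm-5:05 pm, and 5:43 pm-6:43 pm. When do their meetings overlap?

3:08 pm–3:25 pm

A, merged: 9:23 am–12:48 pm, 1:16 pm–3:25 pm.
B, merged: 12:56 am–3:12 am, 6:36 am–6:58 am, 3:08 pm–5:05 pm, 5:43 pm–6:43 pm.
9:23 am–12:48 pm meets no B interval.
1:16 pm–3:25 pm ∩ B → 3:08 pm–3:25 pm.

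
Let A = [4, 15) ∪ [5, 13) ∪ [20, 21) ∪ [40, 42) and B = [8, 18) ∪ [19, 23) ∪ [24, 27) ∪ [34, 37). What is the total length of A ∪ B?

A, merged: [4, 15), [20, 21), [40, 42).
A ∪ B = [4, 18), [19, 23), [24, 27), [34, 37), [40, 42).
Total: 14 + 4 + 3 + 3 + 2 = 26.

26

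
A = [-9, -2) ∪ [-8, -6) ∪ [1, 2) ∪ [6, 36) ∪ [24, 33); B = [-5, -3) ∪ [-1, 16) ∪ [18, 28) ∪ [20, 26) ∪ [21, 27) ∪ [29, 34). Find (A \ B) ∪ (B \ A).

[-9, -5) ∪ [-3, -2) ∪ [-1, 1) ∪ [2, 6) ∪ [16, 18) ∪ [28, 29) ∪ [34, 36)

A, merged: [-9, -2), [1, 2), [6, 36).
B, merged: [-5, -3), [-1, 16), [18, 28), [29, 34).
A but not B: [-9, -5), [-3, -2), [16, 18), [28, 29), [34, 36).
B but not A: [-1, 1), [2, 6).
Combining gives A △ B.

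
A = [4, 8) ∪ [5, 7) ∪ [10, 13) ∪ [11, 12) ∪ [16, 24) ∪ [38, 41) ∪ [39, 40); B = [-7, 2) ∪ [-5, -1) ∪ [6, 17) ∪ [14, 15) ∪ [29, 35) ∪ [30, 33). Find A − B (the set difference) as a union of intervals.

[4, 6) ∪ [17, 24) ∪ [38, 41)

Merge the first list: [4, 8), [10, 13), [16, 24), [38, 41).
Merge the second list: [-7, 2), [6, 17), [29, 35).
[4, 8) \ B = [4, 6).
[10, 13): entirely removed.
[16, 24) \ B = [17, 24).
[38, 41): nothing removed.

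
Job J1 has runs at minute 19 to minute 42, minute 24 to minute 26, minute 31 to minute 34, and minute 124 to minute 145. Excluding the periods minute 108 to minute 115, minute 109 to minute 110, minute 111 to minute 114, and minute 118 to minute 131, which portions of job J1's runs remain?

minute 19 to minute 42, minute 131 to minute 145

A, merged: minute 19 to minute 42, minute 124 to minute 145.
B, merged: minute 108 to minute 115, minute 118 to minute 131.
minute 19 to minute 42: no B overlap → unchanged.
minute 124 to minute 145 minus B → minute 131 to minute 145.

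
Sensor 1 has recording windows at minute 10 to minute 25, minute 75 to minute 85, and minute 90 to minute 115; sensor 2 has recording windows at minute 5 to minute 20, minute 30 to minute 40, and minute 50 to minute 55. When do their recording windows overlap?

minute 10 to minute 25 meets the second set on minute 10 to minute 20.
minute 75 to minute 85: no overlap with the second set.
minute 90 to minute 115: no overlap with the second set.

minute 10 to minute 20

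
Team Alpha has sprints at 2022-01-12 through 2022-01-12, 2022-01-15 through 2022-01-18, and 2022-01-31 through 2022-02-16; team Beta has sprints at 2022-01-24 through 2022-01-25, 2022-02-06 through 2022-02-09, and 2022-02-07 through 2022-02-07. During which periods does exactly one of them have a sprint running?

2022-01-12 through 2022-01-12, 2022-01-15 through 2022-01-18, 2022-01-24 through 2022-01-25, 2022-01-31 through 2022-02-05, 2022-02-10 through 2022-02-16

Second set merges to 2022-01-24 through 2022-01-25, 2022-02-06 through 2022-02-09.
Only in the first: 2022-01-12 through 2022-01-12, 2022-01-15 through 2022-01-18, 2022-01-31 through 2022-02-05, 2022-02-10 through 2022-02-16.
Only in the second: 2022-01-24 through 2022-01-25.
Together these are the periods covered by exactly one.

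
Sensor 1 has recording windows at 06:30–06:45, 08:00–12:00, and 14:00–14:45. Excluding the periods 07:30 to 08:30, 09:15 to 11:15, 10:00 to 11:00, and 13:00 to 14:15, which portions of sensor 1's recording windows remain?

B, merged: 07:30–08:30, 09:15–11:15, 13:00–14:15.
06:30–06:45: nothing removed.
08:00–12:00 \ B = 08:30–09:15, 11:15–12:00.
14:00–14:45 \ B = 14:15–14:45.

06:30–06:45, 08:30–09:15, 11:15–12:00, 14:15–14:45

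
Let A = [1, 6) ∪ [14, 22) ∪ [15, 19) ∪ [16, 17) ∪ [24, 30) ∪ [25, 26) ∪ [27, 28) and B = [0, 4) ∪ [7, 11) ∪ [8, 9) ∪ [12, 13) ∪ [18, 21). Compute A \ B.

[4, 6) ∪ [14, 18) ∪ [21, 22) ∪ [24, 30)

First set merges to [1, 6), [14, 22), [24, 30).
Second set merges to [0, 4), [7, 11), [12, 13), [18, 21).
[1, 6) \ B = [4, 6).
[14, 22) \ B = [14, 18), [21, 22).
[24, 30): nothing removed.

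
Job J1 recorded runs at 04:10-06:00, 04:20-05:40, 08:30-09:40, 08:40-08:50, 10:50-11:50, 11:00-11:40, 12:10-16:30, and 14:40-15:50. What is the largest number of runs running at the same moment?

2

At 04:20, 2 of the intervals are simultaneously active.
No point has more.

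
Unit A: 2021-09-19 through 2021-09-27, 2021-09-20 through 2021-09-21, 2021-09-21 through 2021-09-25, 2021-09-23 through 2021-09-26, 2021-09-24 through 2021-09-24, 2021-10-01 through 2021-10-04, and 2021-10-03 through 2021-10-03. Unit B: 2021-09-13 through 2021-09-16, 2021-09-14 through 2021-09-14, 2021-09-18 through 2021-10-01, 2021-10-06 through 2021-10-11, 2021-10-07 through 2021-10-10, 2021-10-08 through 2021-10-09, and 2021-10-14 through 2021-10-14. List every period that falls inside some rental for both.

2021-09-19 through 2021-09-27, 2021-10-01 through 2021-10-01

A, merged: 2021-09-19 through 2021-09-27, 2021-10-01 through 2021-10-04.
B, merged: 2021-09-13 through 2021-09-16, 2021-09-18 through 2021-10-01, 2021-10-06 through 2021-10-11, 2021-10-14 through 2021-10-14.
2021-09-19 through 2021-09-27 overlaps B on 2021-09-19 through 2021-09-27.
2021-10-01 through 2021-10-04 overlaps B on 2021-10-01 through 2021-10-01.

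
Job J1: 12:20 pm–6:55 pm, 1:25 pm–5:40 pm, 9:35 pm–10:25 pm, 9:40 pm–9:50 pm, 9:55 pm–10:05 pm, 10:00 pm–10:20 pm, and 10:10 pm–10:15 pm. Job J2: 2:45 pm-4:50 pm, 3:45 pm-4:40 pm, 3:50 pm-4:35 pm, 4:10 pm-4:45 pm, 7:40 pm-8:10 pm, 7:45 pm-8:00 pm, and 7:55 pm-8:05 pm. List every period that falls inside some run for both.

2:45 pm–4:50 pm

Merge the first list: 12:20 pm–6:55 pm, 9:35 pm–10:25 pm.
Merge the second list: 2:45 pm–4:50 pm, 7:40 pm–8:10 pm.
12:20 pm–6:55 pm overlaps B on 2:45 pm–4:50 pm.
9:35 pm–10:25 pm falls entirely outside B.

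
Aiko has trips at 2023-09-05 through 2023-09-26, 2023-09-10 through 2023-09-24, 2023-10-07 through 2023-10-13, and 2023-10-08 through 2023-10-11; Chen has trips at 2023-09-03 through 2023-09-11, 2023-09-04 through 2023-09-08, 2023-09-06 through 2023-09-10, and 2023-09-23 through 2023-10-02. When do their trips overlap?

A, merged: 2023-09-05 through 2023-09-26, 2023-10-07 through 2023-10-13.
B, merged: 2023-09-03 through 2023-09-11, 2023-09-23 through 2023-10-02.
2023-09-05 through 2023-09-26 meets the second set on 2023-09-05 through 2023-09-11, 2023-09-23 through 2023-09-26.
2023-10-07 through 2023-10-13: no overlap with the second set.

2023-09-05 through 2023-09-11, 2023-09-23 through 2023-09-26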